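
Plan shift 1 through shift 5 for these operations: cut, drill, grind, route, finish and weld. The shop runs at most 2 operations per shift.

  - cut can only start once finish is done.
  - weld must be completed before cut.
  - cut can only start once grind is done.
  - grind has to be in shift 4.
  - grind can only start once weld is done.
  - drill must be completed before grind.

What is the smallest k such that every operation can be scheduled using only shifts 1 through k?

5 shifts

The precedence chain requires at least 3 distinct shifts.
With at most 2 per shift and 6 operations, at least 3 shifts are needed.
Propagating the time windows through the other constraints, cut can't land before shift 5, so the schedule must run through at least shift 5.
5 works (last occupied shift: shift 5): for example grind=shift 4; weld=shift 1; drill=shift 1; finish=shift 2; cut=shift 5; route=shift 2.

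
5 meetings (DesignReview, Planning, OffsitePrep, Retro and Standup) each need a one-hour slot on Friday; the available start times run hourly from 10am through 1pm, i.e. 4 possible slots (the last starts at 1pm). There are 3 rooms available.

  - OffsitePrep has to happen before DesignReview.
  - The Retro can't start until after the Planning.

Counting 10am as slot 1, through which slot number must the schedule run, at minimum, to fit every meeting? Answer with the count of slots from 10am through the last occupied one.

2 slots

The precedence chain requires at least 2 distinct slots.
With at most 3 per slot and 5 meetings, at least 2 slots are needed.
2 works (last occupied slot: 11am): for example Planning=10am; OffsitePrep=10am; Retro=11am; Standup=10am; DesignReview=11am.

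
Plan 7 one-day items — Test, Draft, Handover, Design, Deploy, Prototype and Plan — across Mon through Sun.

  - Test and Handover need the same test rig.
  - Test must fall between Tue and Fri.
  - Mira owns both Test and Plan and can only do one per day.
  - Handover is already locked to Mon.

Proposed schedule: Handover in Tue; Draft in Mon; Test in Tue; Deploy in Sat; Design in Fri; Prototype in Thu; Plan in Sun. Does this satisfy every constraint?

Test must fall between Tue and Fri — holds.
Test and Handover need the same test rig — violated.
Handover is already locked to Mon — violated.
Mira owns both Test and Plan and can only do one per day — holds.

No — it violates: Test and Handover need the same test rig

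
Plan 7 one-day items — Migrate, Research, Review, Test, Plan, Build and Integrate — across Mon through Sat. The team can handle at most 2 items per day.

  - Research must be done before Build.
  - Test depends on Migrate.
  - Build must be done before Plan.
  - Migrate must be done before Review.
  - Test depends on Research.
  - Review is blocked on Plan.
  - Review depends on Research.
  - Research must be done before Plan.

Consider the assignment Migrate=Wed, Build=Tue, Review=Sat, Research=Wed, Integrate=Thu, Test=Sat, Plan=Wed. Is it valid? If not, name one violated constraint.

Review is blocked on Plan — holds.
Research must be done before Build — violated.
Test depends on Research — holds.
The team can handle at most 2 items per day — violated.
Research must be done before Plan — violated.
Test depends on Migrate — holds.
Review depends on Research — holds.
Migrate must be done before Review — holds.
Build must be done before Plan — holds.

No — it violates: The team can handle at most 2 items per day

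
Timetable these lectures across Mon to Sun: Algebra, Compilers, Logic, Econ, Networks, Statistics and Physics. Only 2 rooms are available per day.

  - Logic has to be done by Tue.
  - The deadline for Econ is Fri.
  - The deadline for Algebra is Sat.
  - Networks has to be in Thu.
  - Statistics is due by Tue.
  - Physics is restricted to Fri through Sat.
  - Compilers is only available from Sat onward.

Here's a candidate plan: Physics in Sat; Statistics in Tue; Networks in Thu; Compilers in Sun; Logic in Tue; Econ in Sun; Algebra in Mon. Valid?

Invalid. The deadline for Econ is Fri.

Logic has to be done by Tue — holds.
Networks has to be in Thu — holds.
Compilers is only available from Sat onward — holds.
Only 2 rooms are available per day — holds.
The deadline for Algebra is Sat — holds.
Statistics is due by Tue — holds.
The deadline for Econ is Fri — violated.
Physics is restricted to Fri through Sat — holds.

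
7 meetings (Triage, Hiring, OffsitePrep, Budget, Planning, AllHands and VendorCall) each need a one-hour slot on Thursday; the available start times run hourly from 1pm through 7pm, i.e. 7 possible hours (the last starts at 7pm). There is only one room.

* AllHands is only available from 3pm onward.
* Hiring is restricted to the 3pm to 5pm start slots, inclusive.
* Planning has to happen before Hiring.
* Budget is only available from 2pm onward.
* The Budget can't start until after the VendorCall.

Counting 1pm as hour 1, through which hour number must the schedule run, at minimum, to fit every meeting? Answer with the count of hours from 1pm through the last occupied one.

7

The precedence chain requires at least 2 distinct hours.
With at most 1 per hour and 7 meetings, at least 7 hours are needed.
Hiring can't be placed before 3pm — that is hour 3 counting from 1pm — so the schedule must run through at least 3 hours.
7 works (last occupied hour: 7pm): for example VendorCall=2pm, Triage=6pm, Planning=1pm, Hiring=3pm, Budget=5pm, OffsitePrep=7pm, AllHands=4pm.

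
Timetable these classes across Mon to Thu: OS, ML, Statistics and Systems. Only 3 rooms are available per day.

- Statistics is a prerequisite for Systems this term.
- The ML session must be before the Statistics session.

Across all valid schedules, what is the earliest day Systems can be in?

Wed

Precedence pushes Systems to at least Wed.
Systems at Wed is achievable: ML in Mon; Statistics in Tue; OS in Mon; Systems in Wed.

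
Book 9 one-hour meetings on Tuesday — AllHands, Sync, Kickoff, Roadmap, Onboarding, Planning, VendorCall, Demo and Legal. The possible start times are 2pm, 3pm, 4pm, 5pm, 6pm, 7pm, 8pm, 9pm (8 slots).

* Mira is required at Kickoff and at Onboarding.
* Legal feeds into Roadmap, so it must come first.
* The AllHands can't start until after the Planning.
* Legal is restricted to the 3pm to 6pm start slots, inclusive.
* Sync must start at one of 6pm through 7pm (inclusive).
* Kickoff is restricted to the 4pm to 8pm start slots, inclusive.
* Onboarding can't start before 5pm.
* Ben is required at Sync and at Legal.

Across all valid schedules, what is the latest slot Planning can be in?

8pm

Downstream work caps Planning at 8pm.
Planning at 8pm is achievable: Onboarding -> 5pm; Kickoff -> 4pm; AllHands -> 9pm; Roadmap -> 4pm; Legal -> 3pm; Planning -> 8pm; VendorCall -> 2pm; Sync -> 6pm; Demo -> 2pm.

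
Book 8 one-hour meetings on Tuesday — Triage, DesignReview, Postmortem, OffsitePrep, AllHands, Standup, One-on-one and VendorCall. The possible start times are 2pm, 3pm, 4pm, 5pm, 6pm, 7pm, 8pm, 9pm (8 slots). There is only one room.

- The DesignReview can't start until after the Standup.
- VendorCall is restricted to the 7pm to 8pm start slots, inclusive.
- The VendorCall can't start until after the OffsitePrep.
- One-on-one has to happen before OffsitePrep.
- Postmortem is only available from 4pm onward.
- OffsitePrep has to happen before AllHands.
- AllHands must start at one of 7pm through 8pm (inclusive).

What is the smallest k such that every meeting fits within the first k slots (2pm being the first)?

8 slots

The precedence chain requires at least 3 distinct slots.
With at most 1 per slot and 8 meetings, at least 8 slots are needed.
AllHands can't be placed before 7pm — that is slot 6 counting from 2pm — so the schedule must run through at least 6 slots.
8 works (last occupied slot: 9pm): for example Triage -> 9pm, AllHands -> 7pm, Standup -> 5pm, DesignReview -> 6pm, Postmortem -> 4pm, VendorCall -> 8pm, One-on-one -> 2pm, OffsitePrep -> 3pm.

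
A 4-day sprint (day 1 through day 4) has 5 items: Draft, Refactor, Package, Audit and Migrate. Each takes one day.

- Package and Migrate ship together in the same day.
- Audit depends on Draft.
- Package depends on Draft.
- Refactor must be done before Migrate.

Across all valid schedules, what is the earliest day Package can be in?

day 2

Precedence pushes Package to at least day 2.
Package at day 2 is achievable: Refactor in day 1, Draft in day 1, Audit in day 2, Migrate in day 2, Package in day 2.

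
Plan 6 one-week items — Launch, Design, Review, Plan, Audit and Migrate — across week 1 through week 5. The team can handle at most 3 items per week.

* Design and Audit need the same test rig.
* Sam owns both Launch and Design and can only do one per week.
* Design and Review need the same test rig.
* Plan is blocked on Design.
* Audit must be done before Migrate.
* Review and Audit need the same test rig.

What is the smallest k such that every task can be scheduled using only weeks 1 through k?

The precedence chain requires at least 2 distinct weeks.
With at most 3 per week and 6 tasks, at least 2 weeks are needed.
Could 2 weeks be enough, i.e. nothing placed later than week 2? No: Migrate must come after Audit (at week 1 or later) → {week 2}; Audit must come before Migrate (at week 2 or earlier) → {week 1}; Plan must come after Design (at week 1 or later) → {week 2}; Design must come before Plan (at week 2 or earlier) → {week 1}; Audit can't share with Design (week 1) → nothing is left.
So 2 weeks is not enough.
3 works (last occupied week: week 3): for example Review -> week 3, Audit -> week 2, Plan -> week 2, Migrate -> week 3, Launch -> week 2, Design -> week 1.

3 weeks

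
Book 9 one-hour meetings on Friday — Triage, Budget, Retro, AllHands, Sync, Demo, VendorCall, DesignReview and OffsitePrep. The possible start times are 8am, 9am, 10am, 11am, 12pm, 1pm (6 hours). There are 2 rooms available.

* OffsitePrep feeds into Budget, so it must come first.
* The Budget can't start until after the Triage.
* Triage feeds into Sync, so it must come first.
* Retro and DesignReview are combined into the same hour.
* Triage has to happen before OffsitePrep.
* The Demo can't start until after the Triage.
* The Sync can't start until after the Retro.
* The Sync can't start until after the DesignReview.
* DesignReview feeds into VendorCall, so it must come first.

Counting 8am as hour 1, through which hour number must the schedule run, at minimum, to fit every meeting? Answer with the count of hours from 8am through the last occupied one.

5

The precedence chain requires at least 3 distinct hours.
With at most 2 per hour and 9 meetings, at least 5 hours are needed.
5 works (last occupied hour: 12pm): for example DesignReview -> 9am; Retro -> 9am; Triage -> 8am; AllHands -> 8am; Budget -> 11am; Demo -> 11am; VendorCall -> 12pm; OffsitePrep -> 10am; Sync -> 10am.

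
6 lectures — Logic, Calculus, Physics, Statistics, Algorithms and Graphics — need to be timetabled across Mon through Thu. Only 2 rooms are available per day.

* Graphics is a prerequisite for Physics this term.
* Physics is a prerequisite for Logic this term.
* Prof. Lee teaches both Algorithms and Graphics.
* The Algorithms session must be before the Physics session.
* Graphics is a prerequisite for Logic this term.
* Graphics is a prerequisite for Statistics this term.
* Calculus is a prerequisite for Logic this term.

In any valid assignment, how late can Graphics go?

Tue

Downstream work caps Graphics at Tue.
Graphics at Tue is achievable: Calculus in Mon, Statistics in Wed, Graphics in Tue, Algorithms in Mon, Logic in Thu, Physics in Wed.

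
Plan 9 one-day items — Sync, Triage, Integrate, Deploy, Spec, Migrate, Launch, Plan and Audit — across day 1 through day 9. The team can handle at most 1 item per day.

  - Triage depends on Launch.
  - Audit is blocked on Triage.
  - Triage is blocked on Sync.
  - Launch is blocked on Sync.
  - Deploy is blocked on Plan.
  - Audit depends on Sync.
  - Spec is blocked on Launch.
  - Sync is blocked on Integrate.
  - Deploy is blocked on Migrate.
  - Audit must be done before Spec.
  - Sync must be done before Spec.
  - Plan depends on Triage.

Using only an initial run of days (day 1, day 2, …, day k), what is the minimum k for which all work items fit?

The precedence chain requires at least 6 distinct days.
With at most 1 per day and 9 work items, at least 9 days are needed.
9 works (last occupied day: day 9): for example Migrate in day 8; Deploy in day 9; Plan in day 7; Launch in day 3; Spec in day 6; Triage in day 4; Integrate in day 1; Sync in day 2; Audit in day 5.

9 days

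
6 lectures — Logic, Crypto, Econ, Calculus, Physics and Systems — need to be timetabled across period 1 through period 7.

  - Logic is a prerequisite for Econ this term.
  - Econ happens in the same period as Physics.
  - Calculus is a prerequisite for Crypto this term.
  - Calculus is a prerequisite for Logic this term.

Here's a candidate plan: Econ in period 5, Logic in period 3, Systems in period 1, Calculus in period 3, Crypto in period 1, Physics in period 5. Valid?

Calculus is a prerequisite for Logic this term — violated.
Calculus is a prerequisite for Crypto this term — violated.
Econ happens in the same period as Physics — holds.
Logic is a prerequisite for Econ this term — holds.

No. Calculus is a prerequisite for Crypto this term is not satisfied.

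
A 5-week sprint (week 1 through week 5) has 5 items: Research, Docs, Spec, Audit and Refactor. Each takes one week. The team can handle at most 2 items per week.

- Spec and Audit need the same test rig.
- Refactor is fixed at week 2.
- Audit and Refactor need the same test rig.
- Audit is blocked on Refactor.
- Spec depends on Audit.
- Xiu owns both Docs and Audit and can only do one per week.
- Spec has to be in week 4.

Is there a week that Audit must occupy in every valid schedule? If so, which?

week 3

Refactor is fixed at week 2 and must come before Audit, so Audit is at least week 3.
Spec is fixed at week 4 and must come after Audit, so Audit is at most week 3.
So Audit must be week 3.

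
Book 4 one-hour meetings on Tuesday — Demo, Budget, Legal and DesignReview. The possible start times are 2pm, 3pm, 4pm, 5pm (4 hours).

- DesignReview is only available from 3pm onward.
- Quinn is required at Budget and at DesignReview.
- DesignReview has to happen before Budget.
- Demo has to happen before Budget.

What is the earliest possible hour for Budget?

4pm

Precedence pushes Budget to at least 4pm.
Budget at 4pm is achievable: Legal=2pm; Budget=4pm; Demo=2pm; DesignReview=3pm.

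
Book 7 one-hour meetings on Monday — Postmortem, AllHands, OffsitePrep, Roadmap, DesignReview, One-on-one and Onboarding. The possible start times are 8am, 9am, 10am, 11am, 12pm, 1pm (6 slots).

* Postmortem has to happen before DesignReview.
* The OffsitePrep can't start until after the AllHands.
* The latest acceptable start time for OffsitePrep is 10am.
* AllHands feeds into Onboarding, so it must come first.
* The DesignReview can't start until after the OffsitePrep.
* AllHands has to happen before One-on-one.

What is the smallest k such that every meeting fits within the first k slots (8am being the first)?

The precedence chain requires at least 3 distinct slots.
3 works (last occupied slot: 10am): for example AllHands -> 8am, One-on-one -> 9am, Onboarding -> 9am, Roadmap -> 8am, OffsitePrep -> 9am, DesignReview -> 10am, Postmortem -> 8am.

3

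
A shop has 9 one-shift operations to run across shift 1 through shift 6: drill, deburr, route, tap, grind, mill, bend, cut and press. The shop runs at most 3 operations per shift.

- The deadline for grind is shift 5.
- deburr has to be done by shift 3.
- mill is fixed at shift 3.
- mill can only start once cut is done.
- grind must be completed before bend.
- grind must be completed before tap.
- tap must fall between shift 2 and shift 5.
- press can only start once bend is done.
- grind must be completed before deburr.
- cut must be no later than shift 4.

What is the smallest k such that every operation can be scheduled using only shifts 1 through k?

3

The precedence chain requires at least 3 distinct shifts.
With at most 3 per shift and 9 operations, at least 3 shifts are needed.
3 works (last occupied shift: shift 3): for example drill -> shift 1, mill -> shift 3, tap -> shift 2, route -> shift 3, press -> shift 3, grind -> shift 1, cut -> shift 1, bend -> shift 2, deburr -> shift 2.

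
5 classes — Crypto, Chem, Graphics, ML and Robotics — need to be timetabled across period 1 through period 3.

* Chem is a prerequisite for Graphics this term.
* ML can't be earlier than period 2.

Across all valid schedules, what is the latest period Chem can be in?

Downstream work caps Chem at period 2.
Chem at period 2 is achievable: Robotics -> period 1; Graphics -> period 3; ML -> period 2; Chem -> period 2; Crypto -> period 1.

period 2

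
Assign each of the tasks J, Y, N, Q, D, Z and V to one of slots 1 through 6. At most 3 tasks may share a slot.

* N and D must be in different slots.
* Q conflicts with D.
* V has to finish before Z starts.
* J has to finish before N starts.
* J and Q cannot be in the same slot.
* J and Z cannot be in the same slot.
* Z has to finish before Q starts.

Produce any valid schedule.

Z=2, N=2, Y=1, Q=3, J=1, V=1, D=4

Checking: Z(2) before Q(3); V(1) before Z(2); J(1) before N(2); N(2) != D(4); Q(3) != D(4); J(1) != Z(2); J(1) != Q(3); max 3 per slot (cap 3).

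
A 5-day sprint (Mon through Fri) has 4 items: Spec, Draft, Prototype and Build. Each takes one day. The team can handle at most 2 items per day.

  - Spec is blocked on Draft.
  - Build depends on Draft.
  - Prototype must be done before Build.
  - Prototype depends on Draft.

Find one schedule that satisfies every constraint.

Draft=Mon; Build=Wed; Prototype=Tue; Spec=Tue

Checking: Draft(Mon) before Build(Wed); Prototype(Tue) before Build(Wed); Draft(Mon) before Spec(Tue); Draft(Mon) before Prototype(Tue); max 2 per day (cap 2).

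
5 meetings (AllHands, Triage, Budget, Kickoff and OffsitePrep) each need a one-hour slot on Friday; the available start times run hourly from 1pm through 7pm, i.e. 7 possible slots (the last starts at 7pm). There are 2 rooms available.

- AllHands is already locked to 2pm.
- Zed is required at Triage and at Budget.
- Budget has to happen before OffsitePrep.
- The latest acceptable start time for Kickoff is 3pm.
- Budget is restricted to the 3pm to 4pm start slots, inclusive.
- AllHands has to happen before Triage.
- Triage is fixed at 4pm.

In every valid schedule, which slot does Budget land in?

Budget's window is 3pm–4pm.
Triage is fixed at 4pm, and Budget can't share a slot with Triage.
So Budget must be 3pm.

3pm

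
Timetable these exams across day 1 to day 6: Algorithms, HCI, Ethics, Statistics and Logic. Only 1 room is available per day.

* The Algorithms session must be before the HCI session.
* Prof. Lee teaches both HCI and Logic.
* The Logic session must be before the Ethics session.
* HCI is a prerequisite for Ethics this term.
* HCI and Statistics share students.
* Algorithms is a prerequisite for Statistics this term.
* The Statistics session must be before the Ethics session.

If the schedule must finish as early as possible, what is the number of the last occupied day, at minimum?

5

The precedence chain requires at least 3 distinct days.
With at most 1 per day and 5 exams, at least 5 days are needed.
5 works (last occupied day: day 5): for example HCI=day 2, Logic=day 4, Algorithms=day 1, Ethics=day 5, Statistics=day 3.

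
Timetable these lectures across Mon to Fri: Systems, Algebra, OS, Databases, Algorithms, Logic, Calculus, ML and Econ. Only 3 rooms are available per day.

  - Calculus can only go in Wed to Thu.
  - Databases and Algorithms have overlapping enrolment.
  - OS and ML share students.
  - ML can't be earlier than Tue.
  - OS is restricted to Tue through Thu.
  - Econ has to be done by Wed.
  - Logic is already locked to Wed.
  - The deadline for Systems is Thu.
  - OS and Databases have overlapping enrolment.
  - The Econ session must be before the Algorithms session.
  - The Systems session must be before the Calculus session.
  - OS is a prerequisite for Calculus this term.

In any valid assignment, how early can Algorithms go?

Tue

Precedence pushes Algorithms to at least Tue.
Algorithms at Tue is achievable: ML in Wed; Logic in Wed; Calculus in Wed; OS in Tue; Databases in Thu; Econ in Mon; Systems in Mon; Algorithms in Tue; Algebra in Mon.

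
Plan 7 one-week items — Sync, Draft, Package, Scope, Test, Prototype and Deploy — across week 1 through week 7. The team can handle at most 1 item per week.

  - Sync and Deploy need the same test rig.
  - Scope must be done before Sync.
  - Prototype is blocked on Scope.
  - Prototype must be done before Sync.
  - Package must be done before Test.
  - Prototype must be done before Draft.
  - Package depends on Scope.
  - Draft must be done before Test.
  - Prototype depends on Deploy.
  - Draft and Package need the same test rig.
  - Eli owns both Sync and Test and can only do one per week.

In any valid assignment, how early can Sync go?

Precedence pushes Sync to at least week 3.
Sync at week 4 is achievable: Sync=week 4; Prototype=week 3; Deploy=week 2; Scope=week 1; Draft=week 5; Test=week 7; Package=week 6.
Nothing earlier works — the conflict and capacity constraints rule out every week before week 4.

week 4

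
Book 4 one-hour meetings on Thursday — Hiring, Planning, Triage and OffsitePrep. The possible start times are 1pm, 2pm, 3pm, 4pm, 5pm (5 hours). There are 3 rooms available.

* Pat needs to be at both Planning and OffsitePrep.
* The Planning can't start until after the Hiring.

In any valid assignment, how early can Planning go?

Precedence pushes Planning to at least 2pm.
Planning at 2pm is achievable: Planning in 2pm, Triage in 1pm, OffsitePrep in 1pm, Hiring in 1pm.

2pm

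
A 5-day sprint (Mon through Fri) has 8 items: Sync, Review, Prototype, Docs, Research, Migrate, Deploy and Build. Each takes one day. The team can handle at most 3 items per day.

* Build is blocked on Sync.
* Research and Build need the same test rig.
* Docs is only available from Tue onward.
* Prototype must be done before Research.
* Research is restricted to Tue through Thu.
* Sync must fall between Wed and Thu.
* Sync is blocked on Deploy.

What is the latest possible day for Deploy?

Wed

Downstream work caps Deploy at Wed.
Deploy at Wed is achievable: Research in Tue, Build in Fri, Deploy in Wed, Migrate in Mon, Docs in Tue, Sync in Thu, Review in Mon, Prototype in Mon.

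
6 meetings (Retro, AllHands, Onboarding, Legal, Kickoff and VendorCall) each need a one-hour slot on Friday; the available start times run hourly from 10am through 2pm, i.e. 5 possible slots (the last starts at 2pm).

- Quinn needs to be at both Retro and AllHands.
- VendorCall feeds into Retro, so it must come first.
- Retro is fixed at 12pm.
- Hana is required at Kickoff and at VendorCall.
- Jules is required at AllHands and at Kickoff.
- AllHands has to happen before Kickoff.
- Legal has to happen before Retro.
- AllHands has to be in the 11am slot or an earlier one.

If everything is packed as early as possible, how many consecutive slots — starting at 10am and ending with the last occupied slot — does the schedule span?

The precedence chain requires at least 2 distinct slots.
Retro can't be placed before 12pm — that is slot 3 counting from 10am — so the schedule must run through at least 3 slots.
3 works (last occupied slot: 12pm): for example VendorCall=10am, AllHands=10am, Legal=10am, Onboarding=10am, Kickoff=11am, Retro=12pm.

3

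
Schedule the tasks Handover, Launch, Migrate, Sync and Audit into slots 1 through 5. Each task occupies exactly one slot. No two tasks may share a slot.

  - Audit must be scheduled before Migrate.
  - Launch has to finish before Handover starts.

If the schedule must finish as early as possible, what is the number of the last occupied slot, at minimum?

slot 5

The precedence chain requires at least 2 distinct slots.
With at most 1 per slot and 5 tasks, at least 5 slots are needed.
5 works (last occupied slot: 5): for example Sync -> 5; Migrate -> 4; Launch -> 1; Audit -> 3; Handover -> 2.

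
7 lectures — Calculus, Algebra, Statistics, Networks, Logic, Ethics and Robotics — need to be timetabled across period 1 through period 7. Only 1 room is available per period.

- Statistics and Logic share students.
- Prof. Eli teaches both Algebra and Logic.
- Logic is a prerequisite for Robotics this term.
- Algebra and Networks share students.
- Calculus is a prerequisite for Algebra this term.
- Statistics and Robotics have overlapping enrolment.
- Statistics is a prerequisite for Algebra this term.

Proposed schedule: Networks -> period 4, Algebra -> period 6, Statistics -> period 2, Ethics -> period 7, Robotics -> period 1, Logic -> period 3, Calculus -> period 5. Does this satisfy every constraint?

Calculus is a prerequisite for Algebra this term — holds.
Logic is a prerequisite for Robotics this term — violated.
Statistics and Logic share students — holds.
Only 1 room is available per period — holds.
Prof. Eli teaches both Algebra and Logic — holds.
Statistics is a prerequisite for Algebra this term — holds.
Statistics and Robotics have overlapping enrolment — holds.
Algebra and Networks share students — holds.

No. Logic is a prerequisite for Robotics this term is not satisfied.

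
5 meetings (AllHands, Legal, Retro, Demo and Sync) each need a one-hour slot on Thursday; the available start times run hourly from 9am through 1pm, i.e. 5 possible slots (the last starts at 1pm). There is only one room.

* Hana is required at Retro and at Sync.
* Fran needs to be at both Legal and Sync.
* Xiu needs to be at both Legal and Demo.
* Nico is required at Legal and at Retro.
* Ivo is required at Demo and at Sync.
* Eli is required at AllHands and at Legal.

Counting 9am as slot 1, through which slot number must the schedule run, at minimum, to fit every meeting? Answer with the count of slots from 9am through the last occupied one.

5

With at most 1 per slot and 5 meetings, at least 5 slots are needed.
5 works (last occupied slot: 1pm): for example AllHands in 9am, Retro in 11am, Sync in 1pm, Legal in 10am, Demo in 12pm.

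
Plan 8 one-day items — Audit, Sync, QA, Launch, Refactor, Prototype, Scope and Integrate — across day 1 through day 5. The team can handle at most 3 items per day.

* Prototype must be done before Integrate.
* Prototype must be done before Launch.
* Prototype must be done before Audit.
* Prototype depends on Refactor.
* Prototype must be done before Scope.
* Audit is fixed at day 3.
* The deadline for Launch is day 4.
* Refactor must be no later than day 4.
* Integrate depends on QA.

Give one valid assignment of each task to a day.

Audit -> day 3, Integrate -> day 3, QA -> day 1, Sync -> day 1, Prototype -> day 2, Scope -> day 4, Launch -> day 3, Refactor -> day 1

Checking: Prototype(day 2) before Integrate(day 3); Refactor(day 1) before Prototype(day 2); Prototype(day 2) before Scope(day 4); Prototype(day 2) before Audit(day 3); QA(day 1) before Integrate(day 3); Prototype(day 2) before Launch(day 3); Launch=day 3 in [day 1,day 4]; Refactor=day 1 in [day 1,day 4]; Audit=day 3 in [day 3,day 3]; max 3 per day (cap 3).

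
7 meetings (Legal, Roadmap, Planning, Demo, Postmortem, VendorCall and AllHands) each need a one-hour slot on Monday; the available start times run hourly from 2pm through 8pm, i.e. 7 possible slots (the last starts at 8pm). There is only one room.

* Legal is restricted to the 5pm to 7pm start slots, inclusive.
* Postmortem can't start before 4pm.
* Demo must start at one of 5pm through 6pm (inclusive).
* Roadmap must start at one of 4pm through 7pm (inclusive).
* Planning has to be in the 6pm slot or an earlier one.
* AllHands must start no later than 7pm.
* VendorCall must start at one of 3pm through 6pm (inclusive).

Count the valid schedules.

26

Splitting on Legal: it can be 5pm (5), 6pm (5), 7pm (16). Listing each branch's schedules as (Roadmap, Planning, Demo, Postmortem, VendorCall, AllHands):
Legal=5pm: (4pm,2pm,6pm,8pm,3pm,7pm) (7pm,2pm,6pm,8pm,3pm,4pm) (7pm,2pm,6pm,8pm,4pm,3pm) (7pm,3pm,6pm,8pm,4pm,2pm) (7pm,4pm,6pm,8pm,3pm,2pm) — 5.
Legal=6pm: (4pm,2pm,5pm,8pm,3pm,7pm) (7pm,2pm,5pm,8pm,3pm,4pm) (7pm,2pm,5pm,8pm,4pm,3pm) (7pm,3pm,5pm,8pm,4pm,2pm) (7pm,4pm,5pm,8pm,3pm,2pm) — 5.
Legal=7pm: (4pm,2pm,5pm,8pm,3pm,6pm) (4pm,2pm,5pm,8pm,6pm,3pm) (4pm,2pm,6pm,8pm,3pm,5pm) (4pm,2pm,6pm,8pm,5pm,3pm) (4pm,3pm,5pm,8pm,6pm,2pm) (4pm,3pm,6pm,8pm,5pm,2pm) (4pm,5pm,6pm,8pm,3pm,2pm) (4pm,6pm,5pm,8pm,3pm,2pm) (5pm,2pm,6pm,8pm,3pm,4pm) (5pm,2pm,6pm,8pm,4pm,3pm) (5pm,3pm,6pm,8pm,4pm,2pm) (5pm,4pm,6pm,8pm,3pm,2pm) (6pm,2pm,5pm,8pm,3pm,4pm) (6pm,2pm,5pm,8pm,4pm,3pm) (6pm,3pm,5pm,8pm,4pm,2pm) (6pm,4pm,5pm,8pm,3pm,2pm) — 16.
Summing: 5 + 5 + 16 = 26.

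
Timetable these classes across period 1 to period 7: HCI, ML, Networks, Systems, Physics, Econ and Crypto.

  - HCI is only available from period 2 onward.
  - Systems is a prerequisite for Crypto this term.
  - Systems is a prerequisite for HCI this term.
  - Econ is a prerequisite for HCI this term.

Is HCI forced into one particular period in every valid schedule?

No

HCI can be period 2 (e.g. Systems -> period 1, Physics -> period 1, Crypto -> period 2, ML -> period 1, Econ -> period 1, HCI -> period 2, Networks -> period 1) or period 3 (e.g. Physics=period 1; Networks=period 1; Systems=period 1; HCI=period 3; Econ=period 1; Crypto=period 2; ML=period 1).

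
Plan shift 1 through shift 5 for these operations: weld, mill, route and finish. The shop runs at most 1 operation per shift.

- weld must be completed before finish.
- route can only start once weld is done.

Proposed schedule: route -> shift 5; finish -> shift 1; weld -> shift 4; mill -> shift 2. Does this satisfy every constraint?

weld must be completed before finish — violated.
The shop runs at most 1 operation per shift — holds.
route can only start once weld is done — holds.

No. weld must be completed before finish is not satisfied.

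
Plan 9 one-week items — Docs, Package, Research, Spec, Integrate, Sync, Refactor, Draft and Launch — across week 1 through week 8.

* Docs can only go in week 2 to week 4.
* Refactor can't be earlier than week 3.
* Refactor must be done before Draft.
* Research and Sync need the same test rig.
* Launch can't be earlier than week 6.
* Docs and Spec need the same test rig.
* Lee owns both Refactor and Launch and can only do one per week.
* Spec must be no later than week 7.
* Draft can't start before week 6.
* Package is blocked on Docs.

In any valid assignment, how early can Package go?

Precedence pushes Package to at least week 3.
Package at week 3 is achievable: Research=week 1; Sync=week 2; Spec=week 1; Integrate=week 1; Docs=week 2; Draft=week 6; Refactor=week 3; Package=week 3; Launch=week 6.

week 3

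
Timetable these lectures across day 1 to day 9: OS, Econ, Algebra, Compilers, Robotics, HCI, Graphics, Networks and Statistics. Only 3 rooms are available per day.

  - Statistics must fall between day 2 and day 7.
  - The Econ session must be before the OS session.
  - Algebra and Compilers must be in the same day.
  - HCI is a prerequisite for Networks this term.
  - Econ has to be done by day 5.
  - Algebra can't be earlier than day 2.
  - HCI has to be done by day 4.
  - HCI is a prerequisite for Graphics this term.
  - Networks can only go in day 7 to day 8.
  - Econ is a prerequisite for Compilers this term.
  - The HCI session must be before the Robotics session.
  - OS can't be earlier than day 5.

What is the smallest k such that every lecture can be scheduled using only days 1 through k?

The precedence chain requires at least 2 distinct days.
With at most 3 per day and 9 lectures, at least 3 days are needed.
Networks can't be placed before day 7, so the schedule must run through at least day 7.
7 works (last occupied day: day 7): for example Graphics -> day 3; Networks -> day 7; Algebra -> day 2; Econ -> day 1; OS -> day 5; Robotics -> day 3; Compilers -> day 2; HCI -> day 1; Statistics -> day 2.

7 days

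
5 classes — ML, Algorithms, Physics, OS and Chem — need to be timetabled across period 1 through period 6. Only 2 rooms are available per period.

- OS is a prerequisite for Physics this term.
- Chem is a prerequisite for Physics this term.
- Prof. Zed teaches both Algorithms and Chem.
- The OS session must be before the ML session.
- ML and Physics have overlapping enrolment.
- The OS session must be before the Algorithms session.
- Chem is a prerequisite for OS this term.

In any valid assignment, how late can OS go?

period 4

Precedence pushes OS to at least period 2; downstream work caps OS at period 5.
OS at period 4 is achievable: Algorithms=period 5; ML=period 6; OS=period 4; Physics=period 5; Chem=period 1.
Nothing later works — the conflict and capacity constraints rule out every period after period 4.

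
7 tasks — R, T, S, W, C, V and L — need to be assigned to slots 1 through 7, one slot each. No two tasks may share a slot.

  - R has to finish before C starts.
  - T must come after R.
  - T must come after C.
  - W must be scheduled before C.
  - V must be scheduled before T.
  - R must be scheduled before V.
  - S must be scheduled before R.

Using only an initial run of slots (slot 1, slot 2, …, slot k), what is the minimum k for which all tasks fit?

7 slots

The precedence chain requires at least 4 distinct slots.
With at most 1 per slot and 7 tasks, at least 7 slots are needed.
7 works (last occupied slot: 7): for example R in 2; L in 7; V in 5; S in 1; W in 3; T in 6; C in 4.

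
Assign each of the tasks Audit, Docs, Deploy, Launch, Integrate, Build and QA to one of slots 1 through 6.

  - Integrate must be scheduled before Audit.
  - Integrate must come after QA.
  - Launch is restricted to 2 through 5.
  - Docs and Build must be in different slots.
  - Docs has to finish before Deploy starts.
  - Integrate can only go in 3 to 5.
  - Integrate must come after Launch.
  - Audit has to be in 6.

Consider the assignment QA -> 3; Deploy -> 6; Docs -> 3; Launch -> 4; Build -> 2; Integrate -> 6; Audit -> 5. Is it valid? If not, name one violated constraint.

Docs and Build must be in different slots — holds.
Integrate must come after QA — holds.
Integrate must come after Launch — holds.
Integrate must be scheduled before Audit — violated.
Docs has to finish before Deploy starts — holds.
Audit has to be in 6 — violated.
Launch is restricted to 2 through 5 — holds.
Integrate can only go in 3 to 5 — violated.

No — it violates: Integrate must be scheduled before Audit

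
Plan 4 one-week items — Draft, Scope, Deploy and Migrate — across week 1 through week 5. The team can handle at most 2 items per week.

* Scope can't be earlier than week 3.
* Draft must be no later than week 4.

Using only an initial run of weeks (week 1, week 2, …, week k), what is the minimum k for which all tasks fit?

3

With at most 2 per week and 4 tasks, at least 2 weeks are needed.
Scope can't be placed before week 3, so the schedule must run through at least week 3.
3 works (last occupied week: week 3): for example Scope -> week 3; Deploy -> week 1; Draft -> week 1; Migrate -> week 2.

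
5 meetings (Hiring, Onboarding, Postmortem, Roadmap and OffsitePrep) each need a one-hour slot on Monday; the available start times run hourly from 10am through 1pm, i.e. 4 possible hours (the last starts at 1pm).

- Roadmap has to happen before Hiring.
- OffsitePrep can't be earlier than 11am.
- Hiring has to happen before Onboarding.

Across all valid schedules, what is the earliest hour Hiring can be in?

Precedence pushes Hiring to at least 11am; downstream work caps Hiring at 12pm.
Hiring at 11am is achievable: OffsitePrep -> 11am, Hiring -> 11am, Postmortem -> 10am, Roadmap -> 10am, Onboarding -> 12pm.

11am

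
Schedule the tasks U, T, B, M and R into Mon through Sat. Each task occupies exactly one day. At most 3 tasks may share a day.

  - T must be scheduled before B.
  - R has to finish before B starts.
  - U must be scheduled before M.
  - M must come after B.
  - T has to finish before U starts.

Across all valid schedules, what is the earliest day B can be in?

Precedence pushes B to at least Tue; downstream work caps B at Fri.
B at Tue is achievable: B=Tue, R=Mon, T=Mon, U=Tue, M=Wed.

Tue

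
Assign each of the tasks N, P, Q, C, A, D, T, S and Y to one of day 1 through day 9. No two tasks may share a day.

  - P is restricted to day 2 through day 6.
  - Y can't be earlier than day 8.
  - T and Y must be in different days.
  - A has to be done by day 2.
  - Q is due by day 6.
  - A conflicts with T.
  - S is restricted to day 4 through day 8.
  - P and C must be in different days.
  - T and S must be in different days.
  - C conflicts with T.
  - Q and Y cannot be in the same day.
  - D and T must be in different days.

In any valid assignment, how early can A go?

A's own window allows nothing later than day 2.
A at day 1 is achievable: D=day 7; S=day 4; C=day 6; Q=day 3; P=day 2; Y=day 8; N=day 5; A=day 1; T=day 9.

day 1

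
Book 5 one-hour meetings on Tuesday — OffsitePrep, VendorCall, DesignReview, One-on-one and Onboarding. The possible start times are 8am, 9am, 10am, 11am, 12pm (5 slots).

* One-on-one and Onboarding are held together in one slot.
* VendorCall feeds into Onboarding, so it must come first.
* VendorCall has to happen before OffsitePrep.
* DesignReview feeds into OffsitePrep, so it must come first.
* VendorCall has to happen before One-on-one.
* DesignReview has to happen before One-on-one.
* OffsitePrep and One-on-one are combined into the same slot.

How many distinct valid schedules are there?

Splitting on OffsitePrep: it can be 9am (1), 10am (4), 11am (9), 12pm (16). Listing each branch's schedules as (VendorCall, DesignReview, One-on-one, Onboarding):
OffsitePrep=9am: (8am,8am,9am,9am) — 1.
OffsitePrep=10am: (8am,8am,10am,10am) (8am,9am,10am,10am) (9am,8am,10am,10am) (9am,9am,10am,10am) — 4.
OffsitePrep=11am: (8am,8am,11am,11am) (8am,9am,11am,11am) (8am,10am,11am,11am) (9am,8am,11am,11am) (9am,9am,11am,11am) (9am,10am,11am,11am) (10am,8am,11am,11am) (10am,9am,11am,11am) (10am,10am,11am,11am) — 9.
OffsitePrep=12pm: (8am,8am,12pm,12pm) (8am,9am,12pm,12pm) (8am,10am,12pm,12pm) (8am,11am,12pm,12pm) (9am,8am,12pm,12pm) (9am,9am,12pm,12pm) (9am,10am,12pm,12pm) (9am,11am,12pm,12pm) (10am,8am,12pm,12pm) (10am,9am,12pm,12pm) (10am,10am,12pm,12pm) (10am,11am,12pm,12pm) (11am,8am,12pm,12pm) (11am,9am,12pm,12pm) (11am,10am,12pm,12pm) (11am,11am,12pm,12pm) — 16.
Summing: 1 + 4 + 9 + 16 = 30.

30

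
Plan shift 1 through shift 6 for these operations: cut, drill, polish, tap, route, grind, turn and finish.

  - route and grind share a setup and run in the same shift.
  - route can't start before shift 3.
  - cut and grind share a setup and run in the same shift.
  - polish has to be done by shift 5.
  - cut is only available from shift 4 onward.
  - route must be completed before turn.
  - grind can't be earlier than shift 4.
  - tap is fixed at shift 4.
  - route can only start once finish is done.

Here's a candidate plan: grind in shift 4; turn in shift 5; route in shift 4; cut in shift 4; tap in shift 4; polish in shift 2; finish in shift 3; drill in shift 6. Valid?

polish has to be done by shift 5 — holds.
tap is fixed at shift 4 — holds.
grind can't be earlier than shift 4 — holds.
route can only start once finish is done — holds.
cut and grind share a setup and run in the same shift — holds.
cut is only available from shift 4 onward — holds.
route can't start before shift 3 — holds.
route must be completed before turn — holds.
route and grind share a setup and run in the same shift — holds.

Yes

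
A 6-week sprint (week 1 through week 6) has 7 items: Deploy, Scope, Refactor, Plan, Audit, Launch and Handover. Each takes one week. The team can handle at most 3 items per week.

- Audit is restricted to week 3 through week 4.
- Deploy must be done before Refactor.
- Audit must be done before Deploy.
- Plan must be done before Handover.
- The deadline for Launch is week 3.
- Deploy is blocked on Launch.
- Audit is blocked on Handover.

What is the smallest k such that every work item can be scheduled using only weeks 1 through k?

The precedence chain requires at least 5 distinct weeks.
With at most 3 per week and 7 work items, at least 3 weeks are needed.
5 works (last occupied week: week 5): for example Launch -> week 1; Deploy -> week 4; Handover -> week 2; Refactor -> week 5; Scope -> week 1; Plan -> week 1; Audit -> week 3.

5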